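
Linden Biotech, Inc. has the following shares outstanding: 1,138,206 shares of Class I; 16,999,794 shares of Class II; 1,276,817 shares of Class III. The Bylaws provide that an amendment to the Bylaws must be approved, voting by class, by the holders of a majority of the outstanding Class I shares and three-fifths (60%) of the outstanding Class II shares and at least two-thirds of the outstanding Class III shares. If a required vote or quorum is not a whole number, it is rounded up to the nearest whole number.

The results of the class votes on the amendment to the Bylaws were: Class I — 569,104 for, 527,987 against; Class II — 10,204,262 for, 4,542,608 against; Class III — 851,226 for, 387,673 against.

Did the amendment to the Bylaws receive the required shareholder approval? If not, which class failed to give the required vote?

Class I: a majority of 1138206 is 569104; 569,104 required, 569,104 in favor — approved.
Class II: 3/5 of 16999794 = 10199876.40, rounded up to 10199877; 10,199,877 required, 10,204,262 in favor — approved.
Class III: 2/3 of 1276817 = 851211.33, rounded up to 851212; 851,212 required, 851,226 in favor — approved.

Approved — every class gave the required vote.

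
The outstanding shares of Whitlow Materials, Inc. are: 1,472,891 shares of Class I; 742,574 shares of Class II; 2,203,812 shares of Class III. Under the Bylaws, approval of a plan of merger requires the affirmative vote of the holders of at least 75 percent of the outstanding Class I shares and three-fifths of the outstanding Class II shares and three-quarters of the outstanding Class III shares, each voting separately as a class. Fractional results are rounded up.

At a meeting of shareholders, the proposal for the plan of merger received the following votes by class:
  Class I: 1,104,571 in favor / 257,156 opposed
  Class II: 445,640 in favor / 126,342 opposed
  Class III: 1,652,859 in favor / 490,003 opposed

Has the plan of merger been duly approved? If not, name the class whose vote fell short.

Class I: 3/4 of 1472891 = 1104668.25, rounded up to 1104669; 1,104,669 required, 1,104,571 in favor — not approved.
Class II: 3/5 of 742574 = 445544.40, rounded up to 445545; 445,545 required, 445,640 in favor — approved.
Class III: 3/4 of 2203812 = 1652859; 1,652,859 required, 1,652,859 in favor — approved.

Not approved — the Class I shares did not give the required vote.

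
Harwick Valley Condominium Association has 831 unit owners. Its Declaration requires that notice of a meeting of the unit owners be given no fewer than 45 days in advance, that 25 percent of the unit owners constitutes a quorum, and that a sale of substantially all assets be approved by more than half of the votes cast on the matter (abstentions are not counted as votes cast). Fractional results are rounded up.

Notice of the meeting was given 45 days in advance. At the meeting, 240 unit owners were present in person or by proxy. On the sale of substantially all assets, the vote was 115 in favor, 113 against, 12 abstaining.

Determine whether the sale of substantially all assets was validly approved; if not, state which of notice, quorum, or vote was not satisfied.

Notice: 45 days given; 45 required. Satisfied.
Quorum: 25% of 831 = 207.75, rounded up to 208; 240 present. Satisfied.
Vote: requires a majority of the votes cast (240 − 12 abstaining = 228); a majority of 228 is 115, so 115 needed; 115 in favor. Satisfied.

Valid — all requirements satisfied.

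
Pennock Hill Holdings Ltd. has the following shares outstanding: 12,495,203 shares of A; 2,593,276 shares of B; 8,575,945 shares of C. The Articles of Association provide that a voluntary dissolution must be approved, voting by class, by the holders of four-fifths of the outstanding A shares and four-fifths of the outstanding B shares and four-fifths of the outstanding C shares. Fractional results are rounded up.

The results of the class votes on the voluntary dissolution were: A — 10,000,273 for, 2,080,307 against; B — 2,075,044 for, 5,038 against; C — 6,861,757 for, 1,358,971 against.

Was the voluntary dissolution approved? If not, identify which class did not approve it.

Approved — every class gave the required vote.

A: 4/5 of 12495203 = 9996162.40, rounded up to 9996163; 9,996,163 required, 10,000,273 in favor — approved.
B: 4/5 of 2593276 = 2074620.80, rounded up to 2074621; 2,074,621 required, 2,075,044 in favor — approved.
C: 4/5 of 8575945 = 6860756; 6,860,756 required, 6,861,757 in favor — approved.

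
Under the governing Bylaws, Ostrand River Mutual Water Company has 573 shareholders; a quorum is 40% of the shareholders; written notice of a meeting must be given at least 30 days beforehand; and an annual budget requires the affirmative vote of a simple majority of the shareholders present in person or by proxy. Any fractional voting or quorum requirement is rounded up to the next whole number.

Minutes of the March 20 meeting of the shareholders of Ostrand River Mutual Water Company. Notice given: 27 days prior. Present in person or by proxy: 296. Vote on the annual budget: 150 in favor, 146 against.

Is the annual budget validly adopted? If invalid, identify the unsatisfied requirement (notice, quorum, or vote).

Notice: 27 days given; 30 required. Not satisfied.
Quorum: 40% of 573 = 229.20, rounded up to 230; 296 present. Satisfied.
Vote: requires a majority of those present (296); a majority of 296 is 149, so 149 needed; 150 in favor. Satisfied.

Invalid — notice requirement not satisfied.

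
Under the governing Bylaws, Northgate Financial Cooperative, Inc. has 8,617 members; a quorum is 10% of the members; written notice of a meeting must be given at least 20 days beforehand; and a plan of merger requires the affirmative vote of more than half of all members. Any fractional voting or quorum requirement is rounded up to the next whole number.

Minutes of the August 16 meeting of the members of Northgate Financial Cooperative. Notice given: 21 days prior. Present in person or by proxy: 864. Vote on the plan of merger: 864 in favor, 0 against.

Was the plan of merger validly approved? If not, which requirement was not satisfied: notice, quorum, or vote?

Invalid — vote requirement not satisfied.

Notice: 21 days given; 20 required. Satisfied.
Quorum: 10% of 8,617 = 861.70, rounded up to 862; 864 present. Satisfied.
Vote: requires a majority of all members (8,617); a majority of 8617 is 4309, so 4,309 needed; 864 in favor. Not satisfied.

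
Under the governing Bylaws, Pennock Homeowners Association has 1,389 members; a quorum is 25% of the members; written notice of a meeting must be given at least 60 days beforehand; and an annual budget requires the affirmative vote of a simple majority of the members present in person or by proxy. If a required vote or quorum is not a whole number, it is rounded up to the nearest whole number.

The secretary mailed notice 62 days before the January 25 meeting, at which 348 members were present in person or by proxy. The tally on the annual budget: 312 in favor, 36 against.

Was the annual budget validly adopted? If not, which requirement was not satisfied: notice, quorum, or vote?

Valid — all requirements satisfied.

Notice: 62 days given; 60 required. Satisfied.
Quorum: 25% of 1,389 = 347.25, rounded up to 348; 348 present. Satisfied.
Vote: requires a majority of those present (348); a majority of 348 is 175, so 175 needed; 312 in favor. Satisfied.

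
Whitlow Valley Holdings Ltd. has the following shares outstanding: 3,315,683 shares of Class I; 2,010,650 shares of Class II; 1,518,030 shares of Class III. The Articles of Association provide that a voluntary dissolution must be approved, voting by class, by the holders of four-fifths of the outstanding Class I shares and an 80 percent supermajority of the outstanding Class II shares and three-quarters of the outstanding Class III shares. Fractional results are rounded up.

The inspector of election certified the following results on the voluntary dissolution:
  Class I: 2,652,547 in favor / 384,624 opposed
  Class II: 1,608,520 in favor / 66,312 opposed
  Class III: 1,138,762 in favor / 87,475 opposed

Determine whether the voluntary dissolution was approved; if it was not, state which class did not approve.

Approved — every class gave the required vote.

Class I: 4/5 of 3315683 = 2652546.40, rounded up to 2652547; 2,652,547 required, 2,652,547 in favor — approved.
Class II: 4/5 of 2010650 = 1608520; 1,608,520 required, 1,608,520 in favor — approved.
Class III: 3/4 of 1518030 = 1138522.50, rounded up to 1138523; 1,138,523 required, 1,138,762 in favor — approved.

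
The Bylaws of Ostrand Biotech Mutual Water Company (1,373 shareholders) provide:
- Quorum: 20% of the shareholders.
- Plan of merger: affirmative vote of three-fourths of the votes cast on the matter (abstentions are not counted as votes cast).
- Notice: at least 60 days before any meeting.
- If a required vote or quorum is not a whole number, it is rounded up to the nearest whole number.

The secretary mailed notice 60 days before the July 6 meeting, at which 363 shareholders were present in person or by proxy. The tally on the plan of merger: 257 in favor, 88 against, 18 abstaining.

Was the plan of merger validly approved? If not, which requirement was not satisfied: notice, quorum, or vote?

Notice: 60 days given; 60 required. Satisfied.
Quorum: 20% of 1,373 = 274.60, rounded up to 275; 363 present. Satisfied.
Vote: requires three-fourths of the votes cast (363 − 18 abstaining = 345); 3/4 of 345 = 258.75, rounded up to 259, so 259 needed; 257 in favor. Not satisfied.

Invalid — vote requirement not satisfied.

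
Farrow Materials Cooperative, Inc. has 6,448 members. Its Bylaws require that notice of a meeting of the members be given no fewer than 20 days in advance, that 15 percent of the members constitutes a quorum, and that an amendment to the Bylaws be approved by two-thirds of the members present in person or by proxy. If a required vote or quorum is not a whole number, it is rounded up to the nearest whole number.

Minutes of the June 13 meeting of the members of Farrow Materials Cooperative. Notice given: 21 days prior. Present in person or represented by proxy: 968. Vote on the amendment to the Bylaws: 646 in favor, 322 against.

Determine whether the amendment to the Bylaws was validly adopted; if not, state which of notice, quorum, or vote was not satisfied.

Valid — all requirements satisfied.

Notice: 21 days given; 20 required. Satisfied.
Quorum: 15% of 6,448 = 967.20, rounded up to 968; 968 present. Satisfied.
Vote: requires two-thirds of those present (968); 2/3 of 968 = 645.33, rounded up to 646, so 646 needed; 646 in favor. Satisfied.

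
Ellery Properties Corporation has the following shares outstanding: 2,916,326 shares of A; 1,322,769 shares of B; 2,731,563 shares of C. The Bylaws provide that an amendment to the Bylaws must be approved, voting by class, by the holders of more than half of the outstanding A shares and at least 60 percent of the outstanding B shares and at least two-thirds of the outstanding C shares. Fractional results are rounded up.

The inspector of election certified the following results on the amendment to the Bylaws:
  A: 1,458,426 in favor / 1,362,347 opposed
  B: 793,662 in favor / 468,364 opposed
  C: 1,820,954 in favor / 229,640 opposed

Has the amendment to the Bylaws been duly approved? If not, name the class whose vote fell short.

A: a majority of 2916326 is 1458164; 1,458,164 required, 1,458,426 in favor — approved.
B: 3/5 of 1322769 = 793661.40, rounded up to 793662; 793,662 required, 793,662 in favor — approved.
C: 2/3 of 2731563 = 1821042; 1,821,042 required, 1,820,954 in favor — not approved.

Not approved — the C shares did not give the required vote.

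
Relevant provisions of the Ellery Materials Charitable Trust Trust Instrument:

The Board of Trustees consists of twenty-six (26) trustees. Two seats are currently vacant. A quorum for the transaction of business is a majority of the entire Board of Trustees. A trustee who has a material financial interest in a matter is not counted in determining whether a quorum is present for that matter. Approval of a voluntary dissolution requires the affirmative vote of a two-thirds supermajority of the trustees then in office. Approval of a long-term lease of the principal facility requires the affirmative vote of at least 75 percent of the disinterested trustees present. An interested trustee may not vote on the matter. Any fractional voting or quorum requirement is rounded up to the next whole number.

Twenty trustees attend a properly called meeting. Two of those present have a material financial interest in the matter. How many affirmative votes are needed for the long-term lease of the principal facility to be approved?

The long-term lease of the principal facility requires three-fourths of the disinterested trustees present (20 − 2 = 18).
3/4 of 18 = 13.50, rounded up to 14.

14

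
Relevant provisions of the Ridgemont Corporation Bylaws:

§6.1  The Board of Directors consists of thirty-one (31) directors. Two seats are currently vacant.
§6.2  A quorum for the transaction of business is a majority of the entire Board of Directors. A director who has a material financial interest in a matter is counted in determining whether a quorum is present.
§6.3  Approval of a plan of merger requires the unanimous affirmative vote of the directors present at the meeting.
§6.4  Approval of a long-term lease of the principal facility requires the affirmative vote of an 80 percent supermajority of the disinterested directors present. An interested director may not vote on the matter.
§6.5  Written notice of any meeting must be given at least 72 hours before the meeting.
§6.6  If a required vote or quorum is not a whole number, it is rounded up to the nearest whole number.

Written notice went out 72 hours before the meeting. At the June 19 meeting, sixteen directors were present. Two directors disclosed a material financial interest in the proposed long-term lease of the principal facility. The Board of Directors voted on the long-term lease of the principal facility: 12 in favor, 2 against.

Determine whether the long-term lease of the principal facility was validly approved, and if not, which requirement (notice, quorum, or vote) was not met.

Valid — all requirements satisfied.

Notice: 72 hours given; 72 required (72 ≥ 72). Satisfied.
Quorum: 16 present (interested directors count toward quorum); quorum is 16. Satisfied.
Vote: the long-term lease of the principal facility requires four-fifths of the disinterested directors present (16 − 2 = 14). 4/5 of 14 = 11.20, rounded up to 12, so 12 affirmative votes are needed; 12 voted in favor. Satisfied.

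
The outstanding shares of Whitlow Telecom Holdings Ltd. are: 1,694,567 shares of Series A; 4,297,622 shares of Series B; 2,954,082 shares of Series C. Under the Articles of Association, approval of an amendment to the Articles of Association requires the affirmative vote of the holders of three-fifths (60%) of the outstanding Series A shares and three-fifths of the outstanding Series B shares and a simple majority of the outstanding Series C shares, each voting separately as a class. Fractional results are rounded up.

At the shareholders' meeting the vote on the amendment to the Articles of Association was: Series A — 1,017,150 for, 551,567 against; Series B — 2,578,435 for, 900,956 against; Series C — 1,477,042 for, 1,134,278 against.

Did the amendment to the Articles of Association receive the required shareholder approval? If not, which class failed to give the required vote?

Not approved — the Series B shares did not give the required vote.

Series A: 3/5 of 1694567 = 1016740.20, rounded up to 1016741; 1,016,741 required, 1,017,150 in favor — approved.
Series B: 3/5 of 4297622 = 2578573.20, rounded up to 2578574; 2,578,574 required, 2,578,435 in favor — not approved.
Series C: a majority of 2954082 is 1477042; 1,477,042 required, 1,477,042 in favor — approved.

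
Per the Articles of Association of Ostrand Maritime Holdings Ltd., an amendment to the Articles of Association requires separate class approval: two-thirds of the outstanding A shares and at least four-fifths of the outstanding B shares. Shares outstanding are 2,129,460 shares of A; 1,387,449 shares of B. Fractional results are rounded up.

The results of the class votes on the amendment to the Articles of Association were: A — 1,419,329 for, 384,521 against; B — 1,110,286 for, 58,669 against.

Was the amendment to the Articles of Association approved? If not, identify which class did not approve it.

Not approved — the A shares did not give the required vote.

A: 2/3 of 2129460 = 1419640; 1,419,640 required, 1,419,329 in favor — not approved.
B: 4/5 of 1387449 = 1109959.20, rounded up to 1109960; 1,109,960 required, 1,110,286 in favor — approved.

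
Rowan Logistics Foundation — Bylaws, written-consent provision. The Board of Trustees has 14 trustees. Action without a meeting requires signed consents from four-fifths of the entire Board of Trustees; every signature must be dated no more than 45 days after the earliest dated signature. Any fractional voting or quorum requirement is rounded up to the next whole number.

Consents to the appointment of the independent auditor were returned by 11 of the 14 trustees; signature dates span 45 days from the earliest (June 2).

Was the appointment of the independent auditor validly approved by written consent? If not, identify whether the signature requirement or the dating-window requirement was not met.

Signatures required: four-fifths of 14 — 4/5 of 14 = 11.20, rounded up to 12, so 12 needed; 11 signed. Insufficient.
Dating window: the latest signature is 45 days after the earliest; the limit is 45 days. Within the window.

Not effective — insufficient signatures.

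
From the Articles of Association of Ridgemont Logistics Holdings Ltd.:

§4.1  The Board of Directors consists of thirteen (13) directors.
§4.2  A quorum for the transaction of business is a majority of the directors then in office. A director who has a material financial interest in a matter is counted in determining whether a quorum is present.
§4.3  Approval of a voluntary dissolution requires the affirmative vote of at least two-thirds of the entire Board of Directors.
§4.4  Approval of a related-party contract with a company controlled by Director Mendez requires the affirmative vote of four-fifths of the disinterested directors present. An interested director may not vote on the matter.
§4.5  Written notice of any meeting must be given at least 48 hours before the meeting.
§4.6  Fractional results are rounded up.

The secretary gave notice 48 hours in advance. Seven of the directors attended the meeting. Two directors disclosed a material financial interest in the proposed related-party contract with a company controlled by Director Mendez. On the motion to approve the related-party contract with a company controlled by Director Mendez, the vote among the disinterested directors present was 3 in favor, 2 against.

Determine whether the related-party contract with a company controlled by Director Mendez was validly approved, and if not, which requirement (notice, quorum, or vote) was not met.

Invalid — vote requirement not satisfied.

Notice: 48 hours given; 48 required (48 ≥ 48). Satisfied.
Quorum: 7 present (interested directors count toward quorum); quorum is 7. Satisfied.
Vote: the related-party contract with a company controlled by Director Mendez requires four-fifths of the disinterested directors present (7 − 2 = 5). 4/5 of 5 = 4, so 4 affirmative votes are needed; 3 voted in favor. Not satisfied.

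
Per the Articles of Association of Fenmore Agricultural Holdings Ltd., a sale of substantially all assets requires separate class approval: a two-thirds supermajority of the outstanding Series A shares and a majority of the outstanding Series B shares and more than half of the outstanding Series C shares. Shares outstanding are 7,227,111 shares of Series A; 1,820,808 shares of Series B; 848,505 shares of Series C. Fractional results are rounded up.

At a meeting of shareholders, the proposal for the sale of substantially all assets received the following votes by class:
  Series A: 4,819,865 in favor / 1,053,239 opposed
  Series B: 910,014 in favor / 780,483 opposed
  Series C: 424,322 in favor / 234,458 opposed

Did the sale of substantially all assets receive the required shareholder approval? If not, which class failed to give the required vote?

Not approved — the Series B shares did not give the required vote.

Series A: 2/3 of 7227111 = 4818074; 4,818,074 required, 4,819,865 in favor — approved.
Series B: a majority of 1820808 is 910405; 910,405 required, 910,014 in favor — not approved.
Series C: a majority of 848505 is 424253; 424,253 required, 424,322 in favor — approved.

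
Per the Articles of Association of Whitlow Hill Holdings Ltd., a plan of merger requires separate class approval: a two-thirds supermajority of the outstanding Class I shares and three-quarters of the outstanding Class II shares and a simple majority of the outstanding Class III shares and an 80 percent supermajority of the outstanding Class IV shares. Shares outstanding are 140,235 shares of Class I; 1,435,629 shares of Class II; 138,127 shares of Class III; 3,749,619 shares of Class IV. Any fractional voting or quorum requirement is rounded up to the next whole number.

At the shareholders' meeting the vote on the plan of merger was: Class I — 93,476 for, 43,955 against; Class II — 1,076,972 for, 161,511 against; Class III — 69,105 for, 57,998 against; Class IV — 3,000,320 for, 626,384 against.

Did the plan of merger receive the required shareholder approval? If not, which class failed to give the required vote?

Class I: 2/3 of 140235 = 93490; 93,490 required, 93,476 in favor — not approved.
Class II: 3/4 of 1435629 = 1076721.75, rounded up to 1076722; 1,076,722 required, 1,076,972 in favor — approved.
Class III: a majority of 138127 is 69064; 69,064 required, 69,105 in favor — approved.
Class IV: 4/5 of 3749619 = 2999695.20, rounded up to 2999696; 2,999,696 required, 3,000,320 in favor — approved.

Not approved — the Class I shares did not give the required vote.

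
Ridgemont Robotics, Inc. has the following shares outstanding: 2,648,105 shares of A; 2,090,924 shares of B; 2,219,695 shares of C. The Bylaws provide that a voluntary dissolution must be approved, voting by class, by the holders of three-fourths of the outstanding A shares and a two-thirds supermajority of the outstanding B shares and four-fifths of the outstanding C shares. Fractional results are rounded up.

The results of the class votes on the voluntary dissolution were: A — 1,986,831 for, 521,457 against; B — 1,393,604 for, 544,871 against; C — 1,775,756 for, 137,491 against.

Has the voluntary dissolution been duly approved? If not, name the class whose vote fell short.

A: 3/4 of 2648105 = 1986078.75, rounded up to 1986079; 1,986,079 required, 1,986,831 in favor — approved.
B: 2/3 of 2090924 = 1393949.33, rounded up to 1393950; 1,393,950 required, 1,393,604 in favor — not approved.
C: 4/5 of 2219695 = 1775756; 1,775,756 required, 1,775,756 in favor — approved.

Not approved — the B shares did not give the required vote.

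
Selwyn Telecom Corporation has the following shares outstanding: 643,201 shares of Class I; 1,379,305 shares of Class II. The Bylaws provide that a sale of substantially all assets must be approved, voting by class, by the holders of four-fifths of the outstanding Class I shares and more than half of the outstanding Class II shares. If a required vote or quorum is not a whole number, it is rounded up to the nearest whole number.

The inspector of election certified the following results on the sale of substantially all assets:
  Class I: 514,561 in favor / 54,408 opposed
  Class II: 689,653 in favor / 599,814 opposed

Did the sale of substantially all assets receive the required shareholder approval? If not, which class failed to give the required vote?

Approved — every class gave the required vote.

Class I: 4/5 of 643201 = 514560.80, rounded up to 514561; 514,561 required, 514,561 in favor — approved.
Class II: a majority of 1379305 is 689653; 689,653 required, 689,653 in favor — approved.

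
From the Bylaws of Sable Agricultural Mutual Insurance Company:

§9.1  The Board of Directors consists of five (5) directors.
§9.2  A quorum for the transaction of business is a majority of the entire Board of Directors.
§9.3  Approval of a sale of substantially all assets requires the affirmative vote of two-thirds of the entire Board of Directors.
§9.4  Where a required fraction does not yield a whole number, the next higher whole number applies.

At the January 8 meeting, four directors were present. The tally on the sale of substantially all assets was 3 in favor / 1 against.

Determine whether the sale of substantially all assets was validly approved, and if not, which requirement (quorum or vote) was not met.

Quorum: 4 present; quorum is 3. Satisfied.
Vote: the sale of substantially all assets requires two-thirds of the entire Board of Directors (5). 2/3 of 5 = 3.33, rounded up to 4, so 4 affirmative votes are needed; 3 voted in favor. Not satisfied.

Invalid — vote requirement not satisfied.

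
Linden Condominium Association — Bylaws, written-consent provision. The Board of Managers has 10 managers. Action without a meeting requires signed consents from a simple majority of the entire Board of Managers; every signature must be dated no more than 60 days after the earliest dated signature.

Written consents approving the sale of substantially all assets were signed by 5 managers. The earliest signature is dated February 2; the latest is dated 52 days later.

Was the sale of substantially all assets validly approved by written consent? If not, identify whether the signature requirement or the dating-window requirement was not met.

Not effective — insufficient signatures.

Signatures required: a simple majority of 10 — a majority of 10 is 6, so 6 needed; 5 signed. Insufficient.
Dating window: the latest signature is 52 days after the earliest; the limit is 60 days. Within the window.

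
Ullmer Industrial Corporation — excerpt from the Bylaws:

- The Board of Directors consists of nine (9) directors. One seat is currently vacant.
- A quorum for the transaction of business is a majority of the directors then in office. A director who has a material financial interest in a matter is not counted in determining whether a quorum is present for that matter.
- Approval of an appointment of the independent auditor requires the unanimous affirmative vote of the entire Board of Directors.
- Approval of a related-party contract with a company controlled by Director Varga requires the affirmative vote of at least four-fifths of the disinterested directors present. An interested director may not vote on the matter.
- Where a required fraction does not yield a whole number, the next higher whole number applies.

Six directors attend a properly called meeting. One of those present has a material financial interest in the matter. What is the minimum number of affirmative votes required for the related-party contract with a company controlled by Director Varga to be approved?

The related-party contract with a company controlled by Director Varga requires four-fifths of the disinterested directors present (6 − 1 = 5).
4/5 of 5 = 4.

4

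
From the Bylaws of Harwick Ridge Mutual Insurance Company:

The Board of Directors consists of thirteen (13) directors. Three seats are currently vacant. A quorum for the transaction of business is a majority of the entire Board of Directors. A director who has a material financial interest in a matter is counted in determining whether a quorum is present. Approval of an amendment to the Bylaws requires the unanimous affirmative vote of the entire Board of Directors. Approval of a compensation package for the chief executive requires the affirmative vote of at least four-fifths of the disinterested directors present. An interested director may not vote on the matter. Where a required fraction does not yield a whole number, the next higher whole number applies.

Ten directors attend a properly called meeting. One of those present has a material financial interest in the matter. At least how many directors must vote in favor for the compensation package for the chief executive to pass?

The compensation package for the chief executive requires four-fifths of the disinterested directors present (10 − 1 = 9).
4/5 of 9 = 7.20, rounded up to 8.

8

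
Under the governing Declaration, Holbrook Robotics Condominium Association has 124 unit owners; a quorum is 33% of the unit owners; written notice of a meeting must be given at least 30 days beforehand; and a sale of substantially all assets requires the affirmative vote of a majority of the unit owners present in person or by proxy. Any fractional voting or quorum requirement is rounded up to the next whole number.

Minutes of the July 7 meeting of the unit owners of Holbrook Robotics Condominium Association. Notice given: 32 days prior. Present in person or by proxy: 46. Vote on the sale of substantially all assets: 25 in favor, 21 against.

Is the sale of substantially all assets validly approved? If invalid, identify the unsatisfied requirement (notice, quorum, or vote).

Notice: 32 days given; 30 required. Satisfied.
Quorum: 33% of 124 = 40.92, rounded up to 41; 46 present. Satisfied.
Vote: requires a majority of those present (46); a majority of 46 is 24, so 24 needed; 25 in favor. Satisfied.

Valid — all requirements satisfied.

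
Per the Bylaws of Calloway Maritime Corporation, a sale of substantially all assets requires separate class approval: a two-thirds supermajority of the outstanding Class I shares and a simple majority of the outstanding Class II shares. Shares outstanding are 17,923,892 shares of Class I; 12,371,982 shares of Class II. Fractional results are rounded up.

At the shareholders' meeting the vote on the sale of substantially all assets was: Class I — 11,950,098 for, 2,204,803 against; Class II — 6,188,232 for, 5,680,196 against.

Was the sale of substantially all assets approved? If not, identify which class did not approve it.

Approved — every class gave the required vote.

Class I: 2/3 of 17923892 = 11949261.33, rounded up to 11949262; 11,949,262 required, 11,950,098 in favor — approved.
Class II: a majority of 12371982 is 6185992; 6,185,992 required, 6,188,232 in favor — approved.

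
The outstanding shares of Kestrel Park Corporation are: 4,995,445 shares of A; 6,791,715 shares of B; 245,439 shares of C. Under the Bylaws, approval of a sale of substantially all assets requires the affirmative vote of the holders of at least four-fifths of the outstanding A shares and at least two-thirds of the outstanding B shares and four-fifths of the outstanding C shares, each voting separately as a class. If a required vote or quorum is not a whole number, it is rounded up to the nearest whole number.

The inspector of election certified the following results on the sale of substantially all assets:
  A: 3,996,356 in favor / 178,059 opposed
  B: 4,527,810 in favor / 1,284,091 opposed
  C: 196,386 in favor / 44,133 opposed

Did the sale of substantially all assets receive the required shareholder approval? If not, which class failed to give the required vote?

Approved — every class gave the required vote.

A: 4/5 of 4995445 = 3996356; 3,996,356 required, 3,996,356 in favor — approved.
B: 2/3 of 6791715 = 4527810; 4,527,810 required, 4,527,810 in favor — approved.
C: 4/5 of 245439 = 196351.20, rounded up to 196352; 196,352 required, 196,386 in favor — approved.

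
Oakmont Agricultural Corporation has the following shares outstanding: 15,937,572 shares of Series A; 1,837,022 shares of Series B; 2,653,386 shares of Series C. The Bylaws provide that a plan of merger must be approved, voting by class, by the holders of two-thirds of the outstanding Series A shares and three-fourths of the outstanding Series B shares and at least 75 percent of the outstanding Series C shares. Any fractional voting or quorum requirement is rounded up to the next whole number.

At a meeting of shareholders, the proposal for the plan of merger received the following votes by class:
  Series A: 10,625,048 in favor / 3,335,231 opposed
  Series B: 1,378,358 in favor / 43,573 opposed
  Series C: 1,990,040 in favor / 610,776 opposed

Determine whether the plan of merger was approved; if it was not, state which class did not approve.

Approved — every class gave the required vote.

Series A: 2/3 of 15937572 = 10625048; 10,625,048 required, 10,625,048 in favor — approved.
Series B: 3/4 of 1837022 = 1377766.50, rounded up to 1377767; 1,377,767 required, 1,378,358 in favor — approved.
Series C: 3/4 of 2653386 = 1990039.50, rounded up to 1990040; 1,990,040 required, 1,990,040 in favor — approved.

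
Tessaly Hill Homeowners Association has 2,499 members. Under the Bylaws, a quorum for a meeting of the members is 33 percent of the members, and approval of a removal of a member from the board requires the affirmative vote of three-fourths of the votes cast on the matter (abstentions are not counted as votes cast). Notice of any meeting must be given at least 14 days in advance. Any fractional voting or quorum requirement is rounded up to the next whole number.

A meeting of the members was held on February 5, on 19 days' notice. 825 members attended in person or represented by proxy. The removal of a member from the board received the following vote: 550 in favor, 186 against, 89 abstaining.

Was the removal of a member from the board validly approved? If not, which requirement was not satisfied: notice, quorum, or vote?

Invalid — vote requirement not satisfied.

Notice: 19 days given; 14 required. Satisfied.
Quorum: 33% of 2,499 = 824.67, rounded up to 825; 825 present. Satisfied.
Vote: requires three-fourths of the votes cast (825 − 89 abstaining = 736); 3/4 of 736 = 552, so 552 needed; 550 in favor. Not satisfied.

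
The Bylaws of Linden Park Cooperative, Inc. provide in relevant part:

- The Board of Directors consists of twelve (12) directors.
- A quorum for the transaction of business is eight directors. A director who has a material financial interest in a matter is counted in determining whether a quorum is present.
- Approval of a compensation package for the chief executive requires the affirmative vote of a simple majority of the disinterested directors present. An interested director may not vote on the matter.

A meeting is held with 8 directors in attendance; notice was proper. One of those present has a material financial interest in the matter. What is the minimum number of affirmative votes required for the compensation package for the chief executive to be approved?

4

The compensation package for the chief executive requires a majority of the disinterested directors present (8 − 1 = 7).
A majority of 7 is 4.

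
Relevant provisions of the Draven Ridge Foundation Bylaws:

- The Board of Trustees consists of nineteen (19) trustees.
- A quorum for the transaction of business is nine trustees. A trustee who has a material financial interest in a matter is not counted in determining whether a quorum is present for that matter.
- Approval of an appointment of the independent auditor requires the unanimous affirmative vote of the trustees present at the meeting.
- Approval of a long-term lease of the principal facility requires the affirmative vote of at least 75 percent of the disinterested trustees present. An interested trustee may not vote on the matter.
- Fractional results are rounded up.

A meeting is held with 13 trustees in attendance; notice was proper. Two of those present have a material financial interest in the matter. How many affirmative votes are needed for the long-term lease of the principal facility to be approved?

9

The long-term lease of the principal facility requires three-fourths of the disinterested trustees present (13 − 2 = 11).
3/4 of 11 = 8.25, rounded up to 9.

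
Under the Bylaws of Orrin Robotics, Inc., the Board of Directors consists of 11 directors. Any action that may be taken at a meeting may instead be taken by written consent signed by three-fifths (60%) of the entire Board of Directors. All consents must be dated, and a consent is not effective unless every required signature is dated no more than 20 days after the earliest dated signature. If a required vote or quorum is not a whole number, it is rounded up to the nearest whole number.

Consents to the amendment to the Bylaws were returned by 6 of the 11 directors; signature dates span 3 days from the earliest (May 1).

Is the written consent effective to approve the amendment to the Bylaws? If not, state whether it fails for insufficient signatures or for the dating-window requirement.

Not effective — insufficient signatures.

Signatures required: three-fifths (60%) of 11 — 3/5 of 11 = 6.60, rounded up to 7, so 7 needed; 6 signed. Insufficient.
Dating window: the latest signature is 3 days after the earliest; the limit is 20 days. Within the window.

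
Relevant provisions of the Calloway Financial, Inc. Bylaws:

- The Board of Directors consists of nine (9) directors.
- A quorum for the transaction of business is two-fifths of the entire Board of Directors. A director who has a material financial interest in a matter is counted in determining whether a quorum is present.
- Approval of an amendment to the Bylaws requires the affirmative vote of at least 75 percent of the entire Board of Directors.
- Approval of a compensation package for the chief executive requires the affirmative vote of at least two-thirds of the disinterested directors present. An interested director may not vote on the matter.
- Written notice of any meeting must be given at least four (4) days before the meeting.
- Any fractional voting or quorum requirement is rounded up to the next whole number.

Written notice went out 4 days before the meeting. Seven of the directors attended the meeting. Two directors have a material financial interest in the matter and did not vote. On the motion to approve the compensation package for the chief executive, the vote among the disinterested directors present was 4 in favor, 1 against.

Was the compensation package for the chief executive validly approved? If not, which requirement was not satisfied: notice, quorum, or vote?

Valid — all requirements satisfied.

Notice: 4 days given; 4 required (4 ≥ 4). Satisfied.
Quorum: 7 present (interested directors count toward quorum); quorum is 4. Satisfied.
Vote: the compensation package for the chief executive requires two-thirds of the disinterested directors present (7 − 2 = 5). 2/3 of 5 = 3.33, rounded up to 4, so 4 affirmative votes are needed; 4 voted in favor. Satisfied.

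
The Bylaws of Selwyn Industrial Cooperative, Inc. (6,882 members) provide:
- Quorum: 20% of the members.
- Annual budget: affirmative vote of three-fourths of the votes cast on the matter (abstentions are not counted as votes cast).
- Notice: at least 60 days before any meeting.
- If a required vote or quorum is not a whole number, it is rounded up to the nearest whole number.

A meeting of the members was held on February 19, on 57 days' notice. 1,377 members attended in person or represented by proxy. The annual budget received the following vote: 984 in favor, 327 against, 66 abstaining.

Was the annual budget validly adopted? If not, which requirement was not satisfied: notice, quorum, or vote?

Notice: 57 days given; 60 required. Not satisfied.
Quorum: 20% of 6,882 = 1,376.40, rounded up to 1,377; 1,377 present. Satisfied.
Vote: requires three-fourths of the votes cast (1,377 − 66 abstaining = 1,311); 3/4 of 1311 = 983.25, rounded up to 984, so 984 needed; 984 in favor. Satisfied.

Invalid — notice requirement not satisfied.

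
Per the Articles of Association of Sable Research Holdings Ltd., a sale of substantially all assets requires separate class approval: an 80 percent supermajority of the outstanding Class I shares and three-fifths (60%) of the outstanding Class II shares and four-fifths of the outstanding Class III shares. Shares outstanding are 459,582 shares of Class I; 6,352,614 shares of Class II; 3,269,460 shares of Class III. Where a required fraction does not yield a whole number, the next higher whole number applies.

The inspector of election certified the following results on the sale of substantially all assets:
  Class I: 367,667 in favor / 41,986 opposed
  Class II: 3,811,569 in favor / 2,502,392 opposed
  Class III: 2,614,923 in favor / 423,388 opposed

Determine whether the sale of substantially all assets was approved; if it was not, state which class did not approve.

Class I: 4/5 of 459582 = 367665.60, rounded up to 367666; 367,666 required, 367,667 in favor — approved.
Class II: 3/5 of 6352614 = 3811568.40, rounded up to 3811569; 3,811,569 required, 3,811,569 in favor — approved.
Class III: 4/5 of 3269460 = 2615568; 2,615,568 required, 2,614,923 in favor — not approved.

Not approved — the Class III shares did not give the required vote.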